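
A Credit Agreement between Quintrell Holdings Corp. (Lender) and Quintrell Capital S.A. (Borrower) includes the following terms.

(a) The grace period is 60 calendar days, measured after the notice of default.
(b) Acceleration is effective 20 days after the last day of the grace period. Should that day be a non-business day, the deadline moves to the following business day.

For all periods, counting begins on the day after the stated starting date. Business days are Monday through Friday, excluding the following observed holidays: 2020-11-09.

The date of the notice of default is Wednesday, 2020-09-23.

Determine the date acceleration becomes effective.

2020-12-14

The last day of the grace period: 60 calendar days after 2020-09-23 is 2020-11-22.
The date acceleration becomes effective: 2020-11-22 + 20 days = 2020-12-12. That falls on a Saturday, so it rolls to the next business day, Monday, 2020-12-14.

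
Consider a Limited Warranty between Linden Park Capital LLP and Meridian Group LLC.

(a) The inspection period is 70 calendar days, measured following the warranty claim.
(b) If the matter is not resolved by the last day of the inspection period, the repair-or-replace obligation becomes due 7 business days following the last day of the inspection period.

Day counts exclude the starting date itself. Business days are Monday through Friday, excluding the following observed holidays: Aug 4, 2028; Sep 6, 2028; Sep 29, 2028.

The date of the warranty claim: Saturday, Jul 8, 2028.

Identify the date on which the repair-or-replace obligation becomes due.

Sep 26, 2028

The last day of the inspection period: Jul 8, 2028 + 70 days = Sep 16, 2028.
From Saturday, Sep 16, 2028, 7 business days (Sep 18, Sep 19, Sep 20, Sep 21, Sep 22, Sep 25, Sep 26, skipping weekends) brings us to Tuesday, Sep 26, 2028, which is the date on which the repair-or-replace obligation becomes due.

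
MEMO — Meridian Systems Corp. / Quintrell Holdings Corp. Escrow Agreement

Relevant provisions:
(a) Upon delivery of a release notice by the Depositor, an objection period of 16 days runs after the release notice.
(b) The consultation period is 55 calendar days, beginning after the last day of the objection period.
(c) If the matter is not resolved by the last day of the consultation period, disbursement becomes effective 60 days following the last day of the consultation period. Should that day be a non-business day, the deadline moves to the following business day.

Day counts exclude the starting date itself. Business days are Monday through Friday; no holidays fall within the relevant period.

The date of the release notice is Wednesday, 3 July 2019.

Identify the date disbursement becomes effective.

Adding 16 calendar days to 3 July 2019 gives 19 July 2019, which is the last day of the objection period.
The last day of the consultation period: 55 calendar days after 19 July 2019 is 12 September 2019.
Adding 60 calendar days to 12 September 2019 gives 11 November 2019, which is the date disbursement becomes effective. 11 November 2019 is a Monday, so no roll-forward applies.

11 November 2019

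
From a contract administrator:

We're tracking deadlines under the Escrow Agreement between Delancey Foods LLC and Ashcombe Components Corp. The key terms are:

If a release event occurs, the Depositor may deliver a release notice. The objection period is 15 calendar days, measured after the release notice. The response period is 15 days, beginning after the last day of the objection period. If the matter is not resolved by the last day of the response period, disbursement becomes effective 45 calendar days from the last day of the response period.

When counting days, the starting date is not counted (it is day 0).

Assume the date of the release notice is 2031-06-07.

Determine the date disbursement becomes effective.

The last day of the objection period: 2031-06-07 + 15 days = 2031-06-22.
The last day of the response period: 2031-06-22 + 15 days = 2031-07-07.
Adding 45 calendar days to 2031-07-07 gives 2031-08-21, which is the date disbursement becomes effective.

2031-08-21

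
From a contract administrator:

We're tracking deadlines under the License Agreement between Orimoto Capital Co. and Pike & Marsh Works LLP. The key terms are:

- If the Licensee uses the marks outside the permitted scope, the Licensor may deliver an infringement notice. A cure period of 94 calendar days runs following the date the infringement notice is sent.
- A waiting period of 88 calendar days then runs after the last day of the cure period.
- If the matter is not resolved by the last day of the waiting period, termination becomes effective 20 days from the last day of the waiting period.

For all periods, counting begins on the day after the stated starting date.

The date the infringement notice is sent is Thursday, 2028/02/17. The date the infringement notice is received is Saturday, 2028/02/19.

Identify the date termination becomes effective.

2028/09/06

The last day of the cure period: 2028/02/17 + 94 days = 2028/05/21.
Adding 88 calendar days to 2028/05/21 gives 2028/08/17, which is the last day of the waiting period.
The date termination becomes effective: 2028/08/17 + 20 days = 2028/09/06.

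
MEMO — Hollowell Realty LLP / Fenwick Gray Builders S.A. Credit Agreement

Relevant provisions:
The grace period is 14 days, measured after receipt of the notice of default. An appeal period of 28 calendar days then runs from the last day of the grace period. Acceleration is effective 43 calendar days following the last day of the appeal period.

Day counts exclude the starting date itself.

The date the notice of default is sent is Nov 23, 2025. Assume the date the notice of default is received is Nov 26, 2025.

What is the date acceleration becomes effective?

The last day of the grace period: Nov 26, 2025 + 14 days = Dec 10, 2025.
The last day of the appeal period: 28 calendar days after Dec 10, 2025 is Jan 7, 2026.
Adding 43 calendar days to Jan 7, 2026 gives Feb 19, 2026, which is the date acceleration becomes effective.

Feb 19, 2026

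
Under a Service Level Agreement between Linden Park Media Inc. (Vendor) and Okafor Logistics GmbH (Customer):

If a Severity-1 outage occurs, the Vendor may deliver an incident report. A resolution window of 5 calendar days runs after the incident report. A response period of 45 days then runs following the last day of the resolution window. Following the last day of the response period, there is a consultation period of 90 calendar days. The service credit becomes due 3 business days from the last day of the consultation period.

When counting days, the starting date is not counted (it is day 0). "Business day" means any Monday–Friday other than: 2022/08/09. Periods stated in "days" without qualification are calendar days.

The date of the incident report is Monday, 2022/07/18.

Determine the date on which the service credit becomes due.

The last day of the resolution window: 2022/07/18 + 5 days = 2022/07/23.
The last day of the response period: 2022/07/23 + 45 days = 2022/09/06.
The last day of the consultation period: 2022/09/06 + 90 days = 2022/12/05.
From Monday, 2022/12/05, 3 business days (Dec 6, Dec 7, Dec 8, skipping weekends) brings us to Thursday, 2022/12/08, which is the date on which the service credit becomes due.

2022/12/08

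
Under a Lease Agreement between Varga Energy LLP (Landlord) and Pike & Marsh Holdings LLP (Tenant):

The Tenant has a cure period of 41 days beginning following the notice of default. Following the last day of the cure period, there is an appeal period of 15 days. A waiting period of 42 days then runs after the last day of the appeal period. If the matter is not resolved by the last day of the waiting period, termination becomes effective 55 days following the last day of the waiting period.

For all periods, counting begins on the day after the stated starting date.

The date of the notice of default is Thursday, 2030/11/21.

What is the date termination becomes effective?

2031/04/23

Adding 41 calendar days to 2030/11/21 gives 2031/01/01, which is the last day of the cure period.
The last day of the appeal period: 15 calendar days after 2031/01/01 is 2031/01/16.
The last day of the waiting period: 2031/01/16 + 42 days = 2031/02/27.
Adding 55 calendar days to 2031/02/27 gives 2031/04/23, which is the date termination becomes effective.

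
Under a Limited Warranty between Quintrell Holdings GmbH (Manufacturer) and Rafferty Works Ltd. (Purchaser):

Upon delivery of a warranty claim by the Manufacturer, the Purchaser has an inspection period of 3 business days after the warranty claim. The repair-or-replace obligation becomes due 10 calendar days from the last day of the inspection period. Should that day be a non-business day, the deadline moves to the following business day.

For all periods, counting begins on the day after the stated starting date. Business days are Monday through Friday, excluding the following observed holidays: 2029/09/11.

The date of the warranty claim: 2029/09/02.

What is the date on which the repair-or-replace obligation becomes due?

The last day of the inspection period: 3 business days after Sunday, 2029/09/02, skipping weekends — Sep 3, Sep 4, Sep 5 — lands on Wednesday, 2029/09/05.
The date on which the repair-or-replace obligation becomes due: 2029/09/05 + 10 days = 2029/09/15. That falls on a Saturday, so it rolls to the next business day, Monday, 2029/09/17.

2029/09/17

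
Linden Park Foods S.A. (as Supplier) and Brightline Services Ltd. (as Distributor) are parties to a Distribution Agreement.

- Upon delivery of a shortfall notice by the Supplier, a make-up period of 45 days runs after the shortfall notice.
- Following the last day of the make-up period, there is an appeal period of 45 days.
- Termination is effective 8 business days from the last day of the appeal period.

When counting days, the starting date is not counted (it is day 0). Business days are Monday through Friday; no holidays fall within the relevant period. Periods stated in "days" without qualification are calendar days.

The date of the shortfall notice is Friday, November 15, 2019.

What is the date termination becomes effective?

The last day of the make-up period: 45 calendar days after November 15, 2019 is December 30, 2019.
The last day of the appeal period: December 30, 2019 + 45 days = February 13, 2020.
The date termination becomes effective: 8 business days after Thursday, February 13, 2020, skipping weekends — Feb 14, Feb 17, Feb 18, Feb 19, Feb 20, Feb 21, Feb 24, Feb 25 — lands on Tuesday, February 25, 2020.

February 25, 2020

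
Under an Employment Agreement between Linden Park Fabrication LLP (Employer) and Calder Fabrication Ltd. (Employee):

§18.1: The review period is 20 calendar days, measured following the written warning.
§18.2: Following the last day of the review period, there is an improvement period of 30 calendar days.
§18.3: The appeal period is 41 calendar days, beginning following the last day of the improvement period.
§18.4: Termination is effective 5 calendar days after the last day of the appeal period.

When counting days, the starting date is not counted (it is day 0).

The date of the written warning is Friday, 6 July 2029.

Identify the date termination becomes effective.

10 October 2029

Adding 20 calendar days to 6 July 2029 gives 26 July 2029, which is the last day of the review period.
The last day of the improvement period: 26 July 2029 + 30 days = 25 August 2029.
The last day of the appeal period: 25 August 2029 + 41 days = 5 October 2029.
Adding 5 calendar days to 5 October 2029 gives 10 October 2029, which is the date termination becomes effective.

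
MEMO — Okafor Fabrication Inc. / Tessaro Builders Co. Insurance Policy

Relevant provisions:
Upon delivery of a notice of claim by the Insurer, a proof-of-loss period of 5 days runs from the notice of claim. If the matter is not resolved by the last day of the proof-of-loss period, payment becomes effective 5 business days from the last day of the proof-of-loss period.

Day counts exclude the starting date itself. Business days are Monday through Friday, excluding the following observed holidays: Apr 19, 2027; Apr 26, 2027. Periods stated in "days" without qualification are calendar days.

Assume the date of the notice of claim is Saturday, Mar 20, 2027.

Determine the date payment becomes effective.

Apr 1, 2027

The last day of the proof-of-loss period: 5 calendar days after Mar 20, 2027 is Mar 25, 2027.
From Thursday, Mar 25, 2027, 5 business days (Mar 26, Mar 29, Mar 30, Mar 31, Apr 1, skipping weekends) brings us to Thursday, Apr 1, 2027, which is the date payment becomes effective.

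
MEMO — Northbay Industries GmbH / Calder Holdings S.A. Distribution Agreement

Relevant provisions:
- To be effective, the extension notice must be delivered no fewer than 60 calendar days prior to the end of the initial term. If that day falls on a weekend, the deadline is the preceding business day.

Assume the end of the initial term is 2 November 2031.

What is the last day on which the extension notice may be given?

2 November 2031 minus 60 days is 3 September 2031. That is a Wednesday, so no adjustment is needed.

3 September 2031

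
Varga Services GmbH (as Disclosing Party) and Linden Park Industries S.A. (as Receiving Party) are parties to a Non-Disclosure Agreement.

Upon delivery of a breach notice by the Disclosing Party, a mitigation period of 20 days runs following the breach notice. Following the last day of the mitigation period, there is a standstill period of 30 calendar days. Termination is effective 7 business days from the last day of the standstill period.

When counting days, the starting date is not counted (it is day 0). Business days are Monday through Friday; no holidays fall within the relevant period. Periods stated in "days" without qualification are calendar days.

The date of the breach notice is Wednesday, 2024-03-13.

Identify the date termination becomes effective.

2024-05-13

The last day of the mitigation period: 20 calendar days after 2024-03-13 is 2024-04-02.
The last day of the standstill period: 2024-04-02 + 30 days = 2024-05-02.
The date termination becomes effective: counting 7 business days from Thursday, 2024-05-02 (May 3, May 6, May 7, May 8, May 9, May 10, May 13, skipping weekends) reaches Monday, 2024-05-13.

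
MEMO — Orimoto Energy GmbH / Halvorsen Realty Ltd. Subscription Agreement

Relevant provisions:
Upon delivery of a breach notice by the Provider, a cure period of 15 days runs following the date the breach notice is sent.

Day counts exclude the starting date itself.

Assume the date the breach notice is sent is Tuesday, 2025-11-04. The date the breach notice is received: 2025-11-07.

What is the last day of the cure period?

The last day of the cure period: 15 calendar days after 2025-11-04 is 2025-11-19.

2025-11-19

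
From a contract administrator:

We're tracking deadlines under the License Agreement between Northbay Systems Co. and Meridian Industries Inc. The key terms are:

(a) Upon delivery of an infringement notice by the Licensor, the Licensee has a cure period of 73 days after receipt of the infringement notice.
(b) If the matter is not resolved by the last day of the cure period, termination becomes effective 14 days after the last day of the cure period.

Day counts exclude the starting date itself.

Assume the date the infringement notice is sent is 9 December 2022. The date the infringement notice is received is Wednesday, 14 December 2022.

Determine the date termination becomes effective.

The last day of the cure period: 73 calendar days after 14 December 2022 is 25 February 2023.
Adding 14 calendar days to 25 February 2023 gives 11 March 2023, which is the date termination becomes effective.

11 March 2023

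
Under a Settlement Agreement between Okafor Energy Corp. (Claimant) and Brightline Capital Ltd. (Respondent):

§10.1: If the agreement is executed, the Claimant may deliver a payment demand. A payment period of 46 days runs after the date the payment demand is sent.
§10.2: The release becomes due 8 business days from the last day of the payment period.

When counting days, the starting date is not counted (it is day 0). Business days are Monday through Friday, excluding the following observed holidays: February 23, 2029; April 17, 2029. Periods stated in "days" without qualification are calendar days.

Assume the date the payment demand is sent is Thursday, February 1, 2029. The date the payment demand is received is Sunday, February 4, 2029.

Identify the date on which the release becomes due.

March 29, 2029

The last day of the payment period: 46 calendar days after February 1, 2029 is March 19, 2029.
The date on which the release becomes due: counting 8 business days from Monday, March 19, 2029 (Mar 20, Mar 21, Mar 22, Mar 23, Mar 26, Mar 27, Mar 28, Mar 29, skipping weekends) reaches Thursday, March 29, 2029.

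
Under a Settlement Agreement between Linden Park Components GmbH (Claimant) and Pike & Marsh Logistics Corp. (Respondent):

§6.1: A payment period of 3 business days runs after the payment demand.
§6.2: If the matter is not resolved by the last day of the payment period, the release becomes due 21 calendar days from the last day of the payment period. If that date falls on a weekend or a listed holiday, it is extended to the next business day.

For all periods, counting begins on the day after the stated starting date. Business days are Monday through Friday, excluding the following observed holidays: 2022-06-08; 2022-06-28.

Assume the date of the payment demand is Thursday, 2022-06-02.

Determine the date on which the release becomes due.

From Thursday, 2022-06-02, 3 business days (Jun 3, Jun 6, Jun 7, skipping weekends) brings us to Tuesday, 2022-06-07, which is the last day of the payment period.
Adding 21 calendar days to 2022-06-07 gives 2022-06-28, which is the date on which the release becomes due. That falls on Tuesday, a listed holiday, so it rolls to the next business day, Wednesday, 2022-06-29.

2022-06-29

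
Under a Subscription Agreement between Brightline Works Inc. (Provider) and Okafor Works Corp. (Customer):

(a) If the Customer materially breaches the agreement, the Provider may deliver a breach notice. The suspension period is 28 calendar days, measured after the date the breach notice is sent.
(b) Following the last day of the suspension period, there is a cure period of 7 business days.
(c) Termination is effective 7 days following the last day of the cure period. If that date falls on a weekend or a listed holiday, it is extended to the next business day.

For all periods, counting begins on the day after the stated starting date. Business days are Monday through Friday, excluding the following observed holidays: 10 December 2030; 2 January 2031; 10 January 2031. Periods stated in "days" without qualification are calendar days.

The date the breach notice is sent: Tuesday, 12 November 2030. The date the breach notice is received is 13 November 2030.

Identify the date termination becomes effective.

The last day of the suspension period: 28 calendar days after 12 November 2030 is 10 December 2030.
The last day of the cure period: counting 7 business days from Tuesday, 10 December 2030 (Dec 11, Dec 12, Dec 13, Dec 16, Dec 17, Dec 18, Dec 19, skipping weekends) reaches Thursday, 19 December 2030.
Adding 7 calendar days to 19 December 2030 gives 26 December 2030, which is the date termination becomes effective. 26 December 2030 is a Thursday and is not a listed holiday, so no roll-forward applies.

26 December 2030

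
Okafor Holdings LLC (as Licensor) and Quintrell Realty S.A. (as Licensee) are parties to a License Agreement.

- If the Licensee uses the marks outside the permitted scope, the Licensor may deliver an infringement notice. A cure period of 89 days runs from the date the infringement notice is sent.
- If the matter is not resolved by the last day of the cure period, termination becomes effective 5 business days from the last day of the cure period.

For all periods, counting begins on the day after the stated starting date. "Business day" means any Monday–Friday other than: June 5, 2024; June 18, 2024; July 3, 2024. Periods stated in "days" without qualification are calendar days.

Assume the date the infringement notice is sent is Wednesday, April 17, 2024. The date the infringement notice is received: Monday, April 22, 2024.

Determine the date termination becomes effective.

The last day of the cure period: April 17, 2024 + 89 days = July 15, 2024.
The date termination becomes effective: counting 5 business days from Monday, July 15, 2024 (Jul 16, Jul 17, Jul 18, Jul 19, Jul 22, skipping weekends) reaches Monday, July 22, 2024.

July 22, 2024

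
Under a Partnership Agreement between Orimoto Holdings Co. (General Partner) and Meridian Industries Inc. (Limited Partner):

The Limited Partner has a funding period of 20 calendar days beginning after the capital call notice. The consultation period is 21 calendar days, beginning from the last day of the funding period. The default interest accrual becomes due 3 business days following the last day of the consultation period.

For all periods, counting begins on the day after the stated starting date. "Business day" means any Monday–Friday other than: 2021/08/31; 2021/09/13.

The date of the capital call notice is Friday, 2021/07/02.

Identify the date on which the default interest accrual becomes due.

The last day of the funding period: 2021/07/02 + 20 days = 2021/07/22.
The last day of the consultation period: 21 calendar days after 2021/07/22 is 2021/08/12.
The date on which the default interest accrual becomes due: 3 business days after Thursday, 2021/08/12, skipping weekends — Aug 13, Aug 16, Aug 17 — lands on Tuesday, 2021/08/17.

2021/08/17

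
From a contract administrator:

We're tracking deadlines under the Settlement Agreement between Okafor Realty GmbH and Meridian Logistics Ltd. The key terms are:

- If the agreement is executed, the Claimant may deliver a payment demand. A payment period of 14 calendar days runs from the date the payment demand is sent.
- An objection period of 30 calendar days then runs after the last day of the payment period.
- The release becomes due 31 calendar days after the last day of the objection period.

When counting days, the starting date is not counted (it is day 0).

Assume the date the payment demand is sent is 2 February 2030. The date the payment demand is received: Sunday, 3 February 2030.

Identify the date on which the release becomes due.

The last day of the payment period: 2 February 2030 + 14 days = 16 February 2030.
The last day of the objection period: 16 February 2030 + 30 days = 18 March 2030.
The date on which the release becomes due: 31 calendar days after 18 March 2030 is 18 April 2030.

18 April 2030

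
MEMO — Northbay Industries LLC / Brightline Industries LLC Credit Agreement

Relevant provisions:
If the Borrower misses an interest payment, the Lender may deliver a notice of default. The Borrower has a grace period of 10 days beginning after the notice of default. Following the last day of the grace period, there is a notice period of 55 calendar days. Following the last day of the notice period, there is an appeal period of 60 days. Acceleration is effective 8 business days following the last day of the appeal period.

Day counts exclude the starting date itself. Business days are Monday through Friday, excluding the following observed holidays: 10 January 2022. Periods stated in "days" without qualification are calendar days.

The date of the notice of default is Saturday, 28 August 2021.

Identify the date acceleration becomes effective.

13 January 2022

The last day of the grace period: 28 August 2021 + 10 days = 7 September 2021.
The last day of the notice period: 7 September 2021 + 55 days = 1 November 2021.
The last day of the appeal period: 1 November 2021 + 60 days = 31 December 2021.
The date acceleration becomes effective: 8 business days after Friday, 31 December 2021, skipping weekends and the listed holiday on Jan 10 — Jan 3, Jan 4, Jan 5, Jan 6, Jan 7, Jan 11, Jan 12, Jan 13 — lands on Thursday, 13 January 2022.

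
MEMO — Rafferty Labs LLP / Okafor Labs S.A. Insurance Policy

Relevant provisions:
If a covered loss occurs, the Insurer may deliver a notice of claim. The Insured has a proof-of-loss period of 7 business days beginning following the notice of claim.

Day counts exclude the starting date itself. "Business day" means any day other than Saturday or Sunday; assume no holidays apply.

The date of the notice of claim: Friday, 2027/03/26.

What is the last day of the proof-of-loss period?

The last day of the proof-of-loss period: 7 business days after Friday, 2027/03/26, skipping weekends — Mar 29, Mar 30, Mar 31, Apr 1, Apr 2, Apr 5, Apr 6 — lands on Tuesday, 2027/04/06.

2027/04/06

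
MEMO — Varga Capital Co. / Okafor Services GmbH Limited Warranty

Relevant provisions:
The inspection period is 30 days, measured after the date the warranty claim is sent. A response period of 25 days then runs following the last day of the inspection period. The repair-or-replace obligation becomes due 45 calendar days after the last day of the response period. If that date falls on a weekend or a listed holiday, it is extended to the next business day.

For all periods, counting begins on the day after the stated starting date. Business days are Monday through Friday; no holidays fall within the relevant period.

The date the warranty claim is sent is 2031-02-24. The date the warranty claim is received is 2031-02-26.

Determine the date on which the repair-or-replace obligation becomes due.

2031-06-04

Adding 30 calendar days to 2031-02-24 gives 2031-03-26, which is the last day of the inspection period.
Adding 25 calendar days to 2031-03-26 gives 2031-04-20, which is the last day of the response period.
The date on which the repair-or-replace obligation becomes due: 2031-04-20 + 45 days = 2031-06-04. 2031-06-04 is a Wednesday, so no roll-forward applies.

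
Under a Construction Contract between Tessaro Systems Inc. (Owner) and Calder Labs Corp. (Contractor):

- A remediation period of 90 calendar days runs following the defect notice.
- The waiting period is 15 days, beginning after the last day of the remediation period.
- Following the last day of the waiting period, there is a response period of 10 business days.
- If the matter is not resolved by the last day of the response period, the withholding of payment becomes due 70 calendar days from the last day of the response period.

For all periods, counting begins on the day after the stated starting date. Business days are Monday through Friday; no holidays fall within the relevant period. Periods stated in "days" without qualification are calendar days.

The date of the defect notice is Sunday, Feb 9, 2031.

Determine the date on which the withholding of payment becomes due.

The last day of the remediation period: 90 calendar days after Feb 9, 2031 is May 10, 2031.
Adding 15 calendar days to May 10, 2031 gives May 25, 2031, which is the last day of the waiting period.
From Sunday, May 25, 2031, 10 business days (May 26, May 27, May 28, May 29, May 30, Jun 2, Jun 3, Jun 4, Jun 5, Jun 6, skipping weekends) brings us to Friday, Jun 6, 2031, which is the last day of the response period.
Adding 70 calendar days to Jun 6, 2031 gives Aug 15, 2031, which is the date on which the withholding of payment becomes due.

Aug 15, 2031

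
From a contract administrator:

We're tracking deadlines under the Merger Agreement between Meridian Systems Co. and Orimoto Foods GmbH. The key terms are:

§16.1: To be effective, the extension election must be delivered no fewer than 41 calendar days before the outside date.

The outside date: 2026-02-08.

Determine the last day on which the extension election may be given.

Counting back 41 calendar days from 2026-02-08 gives 2025-12-29.

2025-12-29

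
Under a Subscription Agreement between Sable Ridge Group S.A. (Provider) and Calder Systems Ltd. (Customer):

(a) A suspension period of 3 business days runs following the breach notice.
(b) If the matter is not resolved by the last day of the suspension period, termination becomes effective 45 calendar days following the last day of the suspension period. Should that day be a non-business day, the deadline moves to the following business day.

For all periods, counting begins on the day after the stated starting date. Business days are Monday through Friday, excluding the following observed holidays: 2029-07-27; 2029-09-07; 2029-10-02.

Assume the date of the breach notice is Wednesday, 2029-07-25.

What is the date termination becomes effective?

2029-09-14

The last day of the suspension period: counting 3 business days from Wednesday, 2029-07-25 (Jul 26, Jul 30, Jul 31, skipping weekends and the listed holiday on Jul 27) reaches Tuesday, 2029-07-31.
The date termination becomes effective: 2029-07-31 + 45 days = 2029-09-14. 2029-09-14 is a Friday and is not a listed holiday, so no roll-forward applies.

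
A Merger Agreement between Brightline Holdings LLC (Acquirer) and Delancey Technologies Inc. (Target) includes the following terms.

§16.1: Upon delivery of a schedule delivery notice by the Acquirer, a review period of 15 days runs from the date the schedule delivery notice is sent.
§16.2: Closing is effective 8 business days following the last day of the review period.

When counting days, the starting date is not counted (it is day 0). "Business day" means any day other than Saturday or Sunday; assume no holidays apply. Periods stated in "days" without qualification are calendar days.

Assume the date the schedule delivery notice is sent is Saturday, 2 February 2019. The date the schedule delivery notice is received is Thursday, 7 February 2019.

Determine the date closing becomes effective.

27 February 2019

Adding 15 calendar days to 2 February 2019 gives 17 February 2019, which is the last day of the review period.
The date closing becomes effective: 8 business days after Sunday, 17 February 2019, skipping weekends — Feb 18, Feb 19, Feb 20, Feb 21, Feb 22, Feb 25, Feb 26, Feb 27 — lands on Wednesday, 27 February 2019.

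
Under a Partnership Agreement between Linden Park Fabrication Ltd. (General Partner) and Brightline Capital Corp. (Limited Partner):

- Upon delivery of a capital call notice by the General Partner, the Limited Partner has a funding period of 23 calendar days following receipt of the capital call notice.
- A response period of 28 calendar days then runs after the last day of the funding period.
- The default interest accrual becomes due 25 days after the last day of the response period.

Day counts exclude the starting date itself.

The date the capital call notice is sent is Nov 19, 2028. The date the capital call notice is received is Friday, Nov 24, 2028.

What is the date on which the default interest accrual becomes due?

Feb 8, 2029

The last day of the funding period: Nov 24, 2028 + 23 days = Dec 17, 2028.
Adding 28 calendar days to Dec 17, 2028 gives Jan 14, 2029, which is the last day of the response period.
The date on which the default interest accrual becomes due: 25 calendar days after Jan 14, 2029 is Feb 8, 2029.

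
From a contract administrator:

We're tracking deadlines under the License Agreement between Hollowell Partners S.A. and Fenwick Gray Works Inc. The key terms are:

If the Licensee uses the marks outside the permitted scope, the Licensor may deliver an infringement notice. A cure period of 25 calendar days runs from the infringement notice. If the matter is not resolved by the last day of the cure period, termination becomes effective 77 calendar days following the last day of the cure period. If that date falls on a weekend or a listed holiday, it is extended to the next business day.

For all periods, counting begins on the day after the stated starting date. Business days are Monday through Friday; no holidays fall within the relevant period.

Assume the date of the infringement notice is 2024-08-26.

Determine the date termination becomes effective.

2024-12-06

The last day of the cure period: 2024-08-26 + 25 days = 2024-09-20.
The date termination becomes effective: 77 calendar days after 2024-09-20 is 2024-12-06. 2024-12-06 is a Friday, so no roll-forward applies.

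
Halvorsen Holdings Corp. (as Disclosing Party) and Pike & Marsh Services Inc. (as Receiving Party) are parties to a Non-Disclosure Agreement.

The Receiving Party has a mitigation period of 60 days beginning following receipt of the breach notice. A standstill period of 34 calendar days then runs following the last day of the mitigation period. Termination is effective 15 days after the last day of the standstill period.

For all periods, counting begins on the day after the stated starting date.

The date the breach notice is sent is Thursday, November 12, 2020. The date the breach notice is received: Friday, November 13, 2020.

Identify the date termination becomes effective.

The last day of the mitigation period: November 13, 2020 + 60 days = January 12, 2021.
The last day of the standstill period: 34 calendar days after January 12, 2021 is February 15, 2021.
The date termination becomes effective: February 15, 2021 + 15 days = March 2, 2021.

March 2, 2021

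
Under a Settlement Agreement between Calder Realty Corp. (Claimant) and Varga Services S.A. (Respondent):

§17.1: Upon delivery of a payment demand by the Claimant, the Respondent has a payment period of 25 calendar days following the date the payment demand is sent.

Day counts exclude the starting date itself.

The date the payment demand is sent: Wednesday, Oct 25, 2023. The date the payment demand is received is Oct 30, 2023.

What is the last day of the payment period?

The last day of the payment period: 25 calendar days after Oct 25, 2023 is Nov 19, 2023.

Nov 19, 2023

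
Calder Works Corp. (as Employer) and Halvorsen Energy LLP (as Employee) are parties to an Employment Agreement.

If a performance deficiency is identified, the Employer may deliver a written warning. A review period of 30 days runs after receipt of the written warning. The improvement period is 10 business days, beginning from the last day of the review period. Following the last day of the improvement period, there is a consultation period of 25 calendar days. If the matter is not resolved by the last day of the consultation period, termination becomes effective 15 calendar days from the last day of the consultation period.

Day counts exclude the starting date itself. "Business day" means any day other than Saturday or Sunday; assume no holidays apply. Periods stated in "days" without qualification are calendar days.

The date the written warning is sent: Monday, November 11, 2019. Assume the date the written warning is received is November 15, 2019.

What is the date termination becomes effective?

February 5, 2020

The last day of the review period: November 15, 2019 + 30 days = December 15, 2019.
The last day of the improvement period: 10 business days after Sunday, December 15, 2019, skipping weekends — Dec 16, Dec 17, Dec 18, Dec 19, Dec 20, Dec 23, Dec 24, Dec 25, Dec 26, Dec 27 — lands on Friday, December 27, 2019.
The last day of the consultation period: December 27, 2019 + 25 days = January 21, 2020.
The date termination becomes effective: 15 calendar days after January 21, 2020 is February 5, 2020.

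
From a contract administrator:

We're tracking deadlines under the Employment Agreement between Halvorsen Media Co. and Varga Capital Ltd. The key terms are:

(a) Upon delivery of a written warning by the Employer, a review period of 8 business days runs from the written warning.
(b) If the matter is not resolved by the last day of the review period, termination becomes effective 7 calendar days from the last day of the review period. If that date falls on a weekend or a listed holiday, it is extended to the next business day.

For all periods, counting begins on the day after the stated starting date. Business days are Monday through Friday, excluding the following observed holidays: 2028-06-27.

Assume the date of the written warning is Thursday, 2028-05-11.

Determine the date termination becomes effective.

The last day of the review period: counting 8 business days from Thursday, 2028-05-11 (May 12, May 15, May 16, May 17, May 18, May 19, May 22, May 23, skipping weekends) reaches Tuesday, 2028-05-23.
The date termination becomes effective: 2028-05-23 + 7 days = 2028-05-30. 2028-05-30 is a Tuesday and is not a listed holiday, so no roll-forward applies.

2028-05-30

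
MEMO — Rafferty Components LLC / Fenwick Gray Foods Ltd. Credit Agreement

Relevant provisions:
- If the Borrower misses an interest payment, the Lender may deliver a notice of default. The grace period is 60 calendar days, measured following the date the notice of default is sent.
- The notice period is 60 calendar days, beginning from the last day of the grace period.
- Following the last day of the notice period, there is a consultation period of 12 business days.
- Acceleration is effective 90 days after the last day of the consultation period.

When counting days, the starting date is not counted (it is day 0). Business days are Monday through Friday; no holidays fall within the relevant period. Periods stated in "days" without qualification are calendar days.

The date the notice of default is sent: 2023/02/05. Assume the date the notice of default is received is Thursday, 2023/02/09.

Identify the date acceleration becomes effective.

The last day of the grace period: 60 calendar days after 2023/02/05 is 2023/04/06.
The last day of the notice period: 60 calendar days after 2023/04/06 is 2023/06/05.
The last day of the consultation period: counting 12 business days from Monday, 2023/06/05 (Jun 6, Jun 7, Jun 8, Jun 9, …, Jun 19, Jun 20, Jun 21, skipping weekends) reaches Wednesday, 2023/06/21.
Adding 90 calendar days to 2023/06/21 gives 2023/09/19, which is the date acceleration becomes effective.

2023/09/19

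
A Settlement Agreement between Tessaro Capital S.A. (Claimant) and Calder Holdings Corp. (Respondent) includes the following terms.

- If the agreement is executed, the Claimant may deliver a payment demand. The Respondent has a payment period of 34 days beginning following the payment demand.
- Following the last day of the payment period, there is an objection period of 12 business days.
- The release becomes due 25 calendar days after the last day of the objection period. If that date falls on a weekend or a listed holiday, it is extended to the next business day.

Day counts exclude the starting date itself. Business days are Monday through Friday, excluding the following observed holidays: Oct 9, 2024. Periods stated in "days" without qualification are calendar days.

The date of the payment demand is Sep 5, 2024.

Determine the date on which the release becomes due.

The last day of the payment period: Sep 5, 2024 + 34 days = Oct 9, 2024.
The last day of the objection period: 12 business days after Wednesday, Oct 9, 2024, skipping weekends — Oct 10, Oct 11, Oct 14, Oct 15, …, Oct 23, Oct 24, Oct 25 — lands on Friday, Oct 25, 2024.
Adding 25 calendar days to Oct 25, 2024 gives Nov 19, 2024, which is the date on which the release becomes due. Nov 19, 2024 is a Tuesday and is not a listed holiday, so no roll-forward applies.

Nov 19, 2024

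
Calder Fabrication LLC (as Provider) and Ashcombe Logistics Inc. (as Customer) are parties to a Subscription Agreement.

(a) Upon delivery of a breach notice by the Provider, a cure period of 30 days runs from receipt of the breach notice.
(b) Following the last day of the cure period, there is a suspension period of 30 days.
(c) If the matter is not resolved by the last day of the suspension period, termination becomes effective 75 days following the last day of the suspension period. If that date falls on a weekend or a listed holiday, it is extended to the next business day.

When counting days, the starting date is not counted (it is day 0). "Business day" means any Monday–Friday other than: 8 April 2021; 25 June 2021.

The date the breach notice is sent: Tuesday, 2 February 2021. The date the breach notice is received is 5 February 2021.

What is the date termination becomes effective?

The last day of the cure period: 5 February 2021 + 30 days = 7 March 2021.
The last day of the suspension period: 7 March 2021 + 30 days = 6 April 2021.
Adding 75 calendar days to 6 April 2021 gives 20 June 2021, which is the date termination becomes effective. That falls on a Sunday, so it rolls to the next business day, Monday, 21 June 2021.

21 June 2021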